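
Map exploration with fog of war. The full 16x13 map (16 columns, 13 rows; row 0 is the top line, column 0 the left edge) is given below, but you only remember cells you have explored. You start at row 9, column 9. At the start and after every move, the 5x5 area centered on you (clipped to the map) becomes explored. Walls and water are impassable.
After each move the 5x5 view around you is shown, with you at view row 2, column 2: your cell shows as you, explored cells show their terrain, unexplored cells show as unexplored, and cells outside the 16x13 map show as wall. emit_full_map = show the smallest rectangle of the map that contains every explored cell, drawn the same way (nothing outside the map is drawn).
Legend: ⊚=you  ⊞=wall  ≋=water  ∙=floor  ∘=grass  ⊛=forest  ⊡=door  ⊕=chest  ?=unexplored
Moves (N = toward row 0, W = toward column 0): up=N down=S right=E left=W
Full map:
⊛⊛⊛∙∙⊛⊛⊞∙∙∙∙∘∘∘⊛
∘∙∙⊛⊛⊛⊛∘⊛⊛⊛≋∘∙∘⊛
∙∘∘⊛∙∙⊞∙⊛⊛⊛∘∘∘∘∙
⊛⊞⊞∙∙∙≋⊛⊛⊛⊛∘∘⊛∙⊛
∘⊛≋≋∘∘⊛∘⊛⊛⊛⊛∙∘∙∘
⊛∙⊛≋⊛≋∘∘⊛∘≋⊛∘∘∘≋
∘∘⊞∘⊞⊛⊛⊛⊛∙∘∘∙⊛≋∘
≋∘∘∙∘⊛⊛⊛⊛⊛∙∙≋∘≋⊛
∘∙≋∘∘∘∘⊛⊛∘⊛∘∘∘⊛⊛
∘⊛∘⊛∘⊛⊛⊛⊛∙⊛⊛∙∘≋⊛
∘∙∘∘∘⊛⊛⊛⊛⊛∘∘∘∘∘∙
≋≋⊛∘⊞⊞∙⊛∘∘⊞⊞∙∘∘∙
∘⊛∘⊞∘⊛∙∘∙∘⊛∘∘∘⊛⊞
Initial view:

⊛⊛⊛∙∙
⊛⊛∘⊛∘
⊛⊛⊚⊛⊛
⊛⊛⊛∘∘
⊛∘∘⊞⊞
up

⊛⊛∙∘∘
⊛⊛⊛∙∙
⊛⊛⊚⊛∘
⊛⊛∙⊛⊛
⊛⊛⊛∘∘

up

∘⊛∘≋⊛
⊛⊛∙∘∘
⊛⊛⊚∙∙
⊛⊛∘⊛∘
⊛⊛∙⊛⊛

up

∘⊛⊛⊛⊛
∘⊛∘≋⊛
⊛⊛⊚∘∘
⊛⊛⊛∙∙
⊛⊛∘⊛∘

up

⊛⊛⊛⊛∘
∘⊛⊛⊛⊛
∘⊛⊚≋⊛
⊛⊛∙∘∘
⊛⊛⊛∙∙

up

∙⊛⊛⊛∘
⊛⊛⊛⊛∘
∘⊛⊚⊛⊛
∘⊛∘≋⊛
⊛⊛∙∘∘

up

∘⊛⊛⊛≋
∙⊛⊛⊛∘
⊛⊛⊚⊛∘
∘⊛⊛⊛⊛
∘⊛∘≋⊛

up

⊞∙∙∙∙
∘⊛⊛⊛≋
∙⊛⊚⊛∘
⊛⊛⊛⊛∘
∘⊛⊛⊛⊛

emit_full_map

⊞∙∙∙∙
∘⊛⊛⊛≋
∙⊛⊚⊛∘
⊛⊛⊛⊛∘
∘⊛⊛⊛⊛
∘⊛∘≋⊛
⊛⊛∙∘∘
⊛⊛⊛∙∙
⊛⊛∘⊛∘
⊛⊛∙⊛⊛
⊛⊛⊛∘∘
⊛∘∘⊞⊞


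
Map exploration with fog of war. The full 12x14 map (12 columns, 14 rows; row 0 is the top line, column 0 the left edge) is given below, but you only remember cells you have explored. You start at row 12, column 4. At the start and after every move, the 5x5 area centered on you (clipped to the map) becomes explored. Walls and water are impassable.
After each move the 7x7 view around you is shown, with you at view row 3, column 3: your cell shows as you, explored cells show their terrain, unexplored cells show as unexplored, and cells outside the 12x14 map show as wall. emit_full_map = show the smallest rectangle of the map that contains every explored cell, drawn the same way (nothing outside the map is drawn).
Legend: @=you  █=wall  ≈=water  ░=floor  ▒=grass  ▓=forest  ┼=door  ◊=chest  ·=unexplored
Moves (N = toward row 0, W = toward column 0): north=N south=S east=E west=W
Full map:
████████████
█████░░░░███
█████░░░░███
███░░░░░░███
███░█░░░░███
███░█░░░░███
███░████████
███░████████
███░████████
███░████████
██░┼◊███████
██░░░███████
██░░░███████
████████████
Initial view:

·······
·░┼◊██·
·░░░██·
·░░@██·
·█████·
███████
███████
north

·······
·█░███·
·░┼◊██·
·░░@██·
·░░░██·
·█████·
███████

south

·█░███·
·░┼◊██·
·░░░██·
·░░@██·
·█████·
███████
███████

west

··█░███
·█░┼◊██
·█░░░██
·█░@░██
·██████
███████
███████

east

·█░███·
█░┼◊██·
█░░░██·
█░░@██·
██████·
███████
███████

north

·······
·█░███·
█░┼◊██·
█░░@██·
█░░░██·
██████·
███████

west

·······
·██░███
·█░┼◊██
·█░@░██
·█░░░██
·██████
███████

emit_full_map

██░███
█░┼◊██
█░@░██
█░░░██
██████

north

·······
·██░██·
·██░███
·█░@◊██
·█░░░██
·█░░░██
·██████

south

·██░██·
·██░███
·█░┼◊██
·█░@░██
·█░░░██
·██████
███████

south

·██░███
·█░┼◊██
·█░░░██
·█░@░██
·██████
███████
███████

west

█·██░██
███░┼◊█
███░░░█
███@░░█
███████
███████
███████

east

·██░███
██░┼◊██
██░░░██
██░@░██
███████
███████
███████

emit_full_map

·██░██·
·██░███
██░┼◊██
██░░░██
██░@░██
███████


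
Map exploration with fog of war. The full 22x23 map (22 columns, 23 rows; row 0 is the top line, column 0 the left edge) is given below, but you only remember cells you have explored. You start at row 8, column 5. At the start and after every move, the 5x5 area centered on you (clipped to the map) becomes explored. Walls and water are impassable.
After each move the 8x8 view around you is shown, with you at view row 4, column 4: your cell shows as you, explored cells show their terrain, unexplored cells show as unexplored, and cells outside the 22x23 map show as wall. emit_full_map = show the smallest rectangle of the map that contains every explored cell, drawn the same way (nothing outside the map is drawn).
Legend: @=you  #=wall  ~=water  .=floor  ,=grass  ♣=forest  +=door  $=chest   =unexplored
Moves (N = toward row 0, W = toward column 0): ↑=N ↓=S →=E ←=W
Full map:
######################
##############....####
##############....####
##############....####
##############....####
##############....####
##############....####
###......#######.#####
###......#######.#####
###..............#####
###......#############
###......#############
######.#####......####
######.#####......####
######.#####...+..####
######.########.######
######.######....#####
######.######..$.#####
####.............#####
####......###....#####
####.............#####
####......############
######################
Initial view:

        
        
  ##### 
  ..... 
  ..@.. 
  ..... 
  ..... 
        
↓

        
  ##### 
  ..... 
  ..... 
  ..@.. 
  ..... 
  ..... 
        

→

        
 #####  
 ...... 
 ...... 
 ...@.. 
 ...... 
 ...... 
        

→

        
#####   
......# 
......# 
....@.. 
......# 
......# 
        

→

        
####    
.....## 
.....## 
....@.. 
.....## 
.....## 
        

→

        
###     
....### 
....### 
....@.. 
....### 
....### 
        

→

        
##      
...#### 
...#### 
....@.. 
...#### 
...#### 
        

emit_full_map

#####     
......####
......####
.......@..
......####
......####

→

        
#       
..##### 
..##### 
....@.. 
..##### 
..##### 
        

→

        
        
.###### 
.###### 
....@.. 
.###### 
.###### 
        

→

        
        
####### 
####### 
....@.. 
####### 
####### 
        

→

        
        
######. 
######. 
....@.. 
####### 
####### 
        

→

        
        
#####.# 
#####.# 
....@.# 
####### 
####### 
        

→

        
        
####.## 
####.## 
....@## 
####### 
####### 
        

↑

        
        
  ....# 
####.## 
####@## 
.....## 
####### 
####### 

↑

        
        
  ....# 
  ....# 
####@## 
####.## 
.....## 
####### 

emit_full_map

           ....#
#####      ....#
......#######@##
......#######.##
..............##
......##########
......##########

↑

        
        
  ....# 
  ....# 
  ..@.# 
####.## 
####.## 
.....## 

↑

        
        
  ....# 
  ....# 
  ..@.# 
  ....# 
####.## 
####.## 

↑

        
        
  ....# 
  ....# 
  ..@.# 
  ....# 
  ....# 
####.## 

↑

########
        
  ....# 
  ....# 
  ..@.# 
  ....# 
  ....# 
  ....# 

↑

########
########
  ##### 
  ....# 
  ..@.# 
  ....# 
  ....# 
  ....# 

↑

########
########
########
  ##### 
  ..@.# 
  ....# 
  ....# 
  ....# 

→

########
########
########
 ###### 
 ...@## 
 ....## 
 ....## 
 ....#  

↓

########
########
 ###### 
 ....## 
 ...@## 
 ....## 
 ....## 
 ....#  

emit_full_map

           ######
           ....##
           ...@##
           ....##
           ....##
           ....# 
#####      ....# 
......#######.## 
......#######.## 
..............## 
......########## 
......########## 

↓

########
 ###### 
 ....## 
 ....## 
 ...@## 
 ....## 
 ....## 
 ....#  

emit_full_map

           ######
           ....##
           ....##
           ...@##
           ....##
           ....##
#####      ....# 
......#######.## 
......#######.## 
..............## 
......########## 
......########## 


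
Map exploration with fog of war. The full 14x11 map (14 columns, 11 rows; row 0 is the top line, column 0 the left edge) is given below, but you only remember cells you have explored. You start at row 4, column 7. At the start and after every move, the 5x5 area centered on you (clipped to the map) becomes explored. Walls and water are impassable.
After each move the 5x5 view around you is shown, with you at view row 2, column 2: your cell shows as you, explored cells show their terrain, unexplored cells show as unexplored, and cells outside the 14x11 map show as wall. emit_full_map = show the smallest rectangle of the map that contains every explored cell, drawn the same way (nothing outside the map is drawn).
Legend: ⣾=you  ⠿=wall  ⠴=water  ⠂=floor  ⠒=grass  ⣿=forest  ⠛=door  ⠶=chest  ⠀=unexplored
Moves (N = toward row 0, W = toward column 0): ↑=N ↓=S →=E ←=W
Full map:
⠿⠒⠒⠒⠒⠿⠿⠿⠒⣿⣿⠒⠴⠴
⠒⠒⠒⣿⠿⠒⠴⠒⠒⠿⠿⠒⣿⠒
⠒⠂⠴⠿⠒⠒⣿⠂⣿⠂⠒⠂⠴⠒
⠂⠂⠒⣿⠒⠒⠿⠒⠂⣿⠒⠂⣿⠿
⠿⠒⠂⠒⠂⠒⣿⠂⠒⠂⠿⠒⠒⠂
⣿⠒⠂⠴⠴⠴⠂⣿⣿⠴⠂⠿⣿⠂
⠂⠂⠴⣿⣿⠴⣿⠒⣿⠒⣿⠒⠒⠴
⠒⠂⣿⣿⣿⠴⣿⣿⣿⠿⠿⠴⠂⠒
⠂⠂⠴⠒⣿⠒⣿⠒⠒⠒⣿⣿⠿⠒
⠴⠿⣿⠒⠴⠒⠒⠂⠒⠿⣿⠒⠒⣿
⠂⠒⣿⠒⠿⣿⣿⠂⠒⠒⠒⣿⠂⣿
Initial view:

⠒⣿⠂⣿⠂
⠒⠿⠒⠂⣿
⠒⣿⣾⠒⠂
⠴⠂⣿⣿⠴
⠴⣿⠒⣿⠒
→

⣿⠂⣿⠂⠒
⠿⠒⠂⣿⠒
⣿⠂⣾⠂⠿
⠂⣿⣿⠴⠂
⣿⠒⣿⠒⣿

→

⠂⣿⠂⠒⠂
⠒⠂⣿⠒⠂
⠂⠒⣾⠿⠒
⣿⣿⠴⠂⠿
⠒⣿⠒⣿⠒

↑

⠒⠒⠿⠿⠒
⠂⣿⠂⠒⠂
⠒⠂⣾⠒⠂
⠂⠒⠂⠿⠒
⣿⣿⠴⠂⠿

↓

⠂⣿⠂⠒⠂
⠒⠂⣿⠒⠂
⠂⠒⣾⠿⠒
⣿⣿⠴⠂⠿
⠒⣿⠒⣿⠒

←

⣿⠂⣿⠂⠒
⠿⠒⠂⣿⠒
⣿⠂⣾⠂⠿
⠂⣿⣿⠴⠂
⣿⠒⣿⠒⣿

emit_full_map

⠀⠀⠒⠒⠿⠿⠒
⠒⣿⠂⣿⠂⠒⠂
⠒⠿⠒⠂⣿⠒⠂
⠒⣿⠂⣾⠂⠿⠒
⠴⠂⣿⣿⠴⠂⠿
⠴⣿⠒⣿⠒⣿⠒


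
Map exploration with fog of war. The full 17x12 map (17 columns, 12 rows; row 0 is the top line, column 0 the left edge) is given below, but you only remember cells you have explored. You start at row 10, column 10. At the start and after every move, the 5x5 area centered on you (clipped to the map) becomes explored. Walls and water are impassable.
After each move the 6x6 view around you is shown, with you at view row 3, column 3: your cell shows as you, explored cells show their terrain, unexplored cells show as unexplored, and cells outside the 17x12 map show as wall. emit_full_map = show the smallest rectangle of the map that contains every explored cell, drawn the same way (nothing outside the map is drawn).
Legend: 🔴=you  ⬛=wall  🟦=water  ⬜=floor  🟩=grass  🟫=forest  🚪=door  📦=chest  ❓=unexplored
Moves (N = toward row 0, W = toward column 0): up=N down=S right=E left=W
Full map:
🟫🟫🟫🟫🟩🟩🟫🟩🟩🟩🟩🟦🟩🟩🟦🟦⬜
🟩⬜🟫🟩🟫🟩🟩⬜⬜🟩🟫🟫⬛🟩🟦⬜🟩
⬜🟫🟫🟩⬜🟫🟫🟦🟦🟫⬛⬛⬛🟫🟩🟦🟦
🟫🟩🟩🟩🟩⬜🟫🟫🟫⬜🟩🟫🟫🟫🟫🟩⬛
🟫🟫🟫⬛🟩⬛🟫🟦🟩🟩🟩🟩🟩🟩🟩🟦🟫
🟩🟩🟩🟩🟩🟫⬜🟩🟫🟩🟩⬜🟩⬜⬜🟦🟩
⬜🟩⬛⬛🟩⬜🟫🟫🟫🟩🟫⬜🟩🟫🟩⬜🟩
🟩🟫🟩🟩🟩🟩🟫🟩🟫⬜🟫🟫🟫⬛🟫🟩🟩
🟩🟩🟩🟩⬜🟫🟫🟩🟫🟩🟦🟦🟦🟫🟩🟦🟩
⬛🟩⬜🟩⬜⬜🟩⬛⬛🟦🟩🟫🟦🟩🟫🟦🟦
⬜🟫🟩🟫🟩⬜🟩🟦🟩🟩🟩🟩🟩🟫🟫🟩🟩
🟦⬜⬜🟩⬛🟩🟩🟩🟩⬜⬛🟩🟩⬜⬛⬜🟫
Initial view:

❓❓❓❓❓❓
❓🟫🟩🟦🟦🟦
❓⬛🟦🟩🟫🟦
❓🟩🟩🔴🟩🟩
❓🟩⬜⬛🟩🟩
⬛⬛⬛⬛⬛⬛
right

❓❓❓❓❓❓
🟫🟩🟦🟦🟦🟫
⬛🟦🟩🟫🟦🟩
🟩🟩🟩🔴🟩🟫
🟩⬜⬛🟩🟩⬜
⬛⬛⬛⬛⬛⬛

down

🟫🟩🟦🟦🟦🟫
⬛🟦🟩🟫🟦🟩
🟩🟩🟩🟩🟩🟫
🟩⬜⬛🔴🟩⬜
⬛⬛⬛⬛⬛⬛
⬛⬛⬛⬛⬛⬛

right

🟩🟦🟦🟦🟫❓
🟦🟩🟫🟦🟩🟫
🟩🟩🟩🟩🟫🟫
⬜⬛🟩🔴⬜⬛
⬛⬛⬛⬛⬛⬛
⬛⬛⬛⬛⬛⬛

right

🟦🟦🟦🟫❓❓
🟩🟫🟦🟩🟫🟦
🟩🟩🟩🟫🟫🟩
⬛🟩🟩🔴⬛⬜
⬛⬛⬛⬛⬛⬛
⬛⬛⬛⬛⬛⬛

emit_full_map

🟫🟩🟦🟦🟦🟫❓❓
⬛🟦🟩🟫🟦🟩🟫🟦
🟩🟩🟩🟩🟩🟫🟫🟩
🟩⬜⬛🟩🟩🔴⬛⬜

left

🟩🟦🟦🟦🟫❓
🟦🟩🟫🟦🟩🟫
🟩🟩🟩🟩🟫🟫
⬜⬛🟩🔴⬜⬛
⬛⬛⬛⬛⬛⬛
⬛⬛⬛⬛⬛⬛

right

🟦🟦🟦🟫❓❓
🟩🟫🟦🟩🟫🟦
🟩🟩🟩🟫🟫🟩
⬛🟩🟩🔴⬛⬜
⬛⬛⬛⬛⬛⬛
⬛⬛⬛⬛⬛⬛


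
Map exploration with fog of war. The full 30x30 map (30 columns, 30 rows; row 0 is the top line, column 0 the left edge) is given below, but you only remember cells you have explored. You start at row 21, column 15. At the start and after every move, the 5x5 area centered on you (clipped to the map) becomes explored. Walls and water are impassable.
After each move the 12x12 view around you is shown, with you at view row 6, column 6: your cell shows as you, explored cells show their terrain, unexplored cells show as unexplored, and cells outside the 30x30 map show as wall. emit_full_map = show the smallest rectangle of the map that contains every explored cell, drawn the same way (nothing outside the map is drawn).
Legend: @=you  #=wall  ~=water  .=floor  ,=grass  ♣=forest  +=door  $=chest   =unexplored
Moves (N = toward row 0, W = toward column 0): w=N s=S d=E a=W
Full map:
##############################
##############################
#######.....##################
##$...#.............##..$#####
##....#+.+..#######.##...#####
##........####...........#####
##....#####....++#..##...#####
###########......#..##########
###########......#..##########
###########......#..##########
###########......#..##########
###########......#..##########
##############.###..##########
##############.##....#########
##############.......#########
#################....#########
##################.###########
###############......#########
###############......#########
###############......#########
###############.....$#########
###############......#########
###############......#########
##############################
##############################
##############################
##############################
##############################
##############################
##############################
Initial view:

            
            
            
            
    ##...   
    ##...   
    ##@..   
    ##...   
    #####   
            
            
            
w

            
            
            
            
    ##...   
    ##...   
    ##@..   
    ##...   
    ##...   
    #####   
            
            

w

            
            
            
            
    ##...   
    ##...   
    ##@..   
    ##...   
    ##...   
    ##...   
    #####   
            

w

            
            
            
            
    #####   
    ##...   
    ##@..   
    ##...   
    ##...   
    ##...   
    ##...   
    #####   

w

            
            
            
            
    ####.   
    #####   
    ##@..   
    ##...   
    ##...   
    ##...   
    ##...   
    ##...   

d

            
            
            
            
   ####..   
   #####.   
   ##.@..   
   ##....   
   ##....   
   ##...    
   ##...    
   ##...    

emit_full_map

####..
#####.
##.@..
##....
##....
##... 
##... 
##... 
##### 

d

            
            
            
            
  ####...   
  #####.#   
  ##..@..   
  ##.....   
  ##.....   
  ##...     
  ##...     
  ##...     

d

            
            
            
            
 ####....   
 #####.##   
 ##...@..   
 ##......   
 ##......   
 ##...      
 ##...      
 ##...      

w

            
            
            
            
    .....   
 ####....   
 #####@##   
 ##......   
 ##......   
 ##......   
 ##...      
 ##...      

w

            
            
            
            
    #....   
    .....   
 ####.@..   
 #####.##   
 ##......   
 ##......   
 ##......   
 ##...      

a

            
            
            
            
    ##....  
    ......  
  ####@...  
  #####.##  
  ##......  
  ##......  
  ##......  
  ##...     

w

            
            
            
            
    ###..   
    ##....  
    ..@...  
  ####....  
  #####.##  
  ##......  
  ##......  
  ##......  

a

            
            
            
            
    .###..  
    .##.... 
    ..@.... 
   ####.... 
   #####.## 
   ##...... 
   ##...... 
   ##...... 

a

            
            
            
            
    #.###.. 
    #.##....
    #.@.....
    ####....
    #####.##
    ##......
    ##......
    ##......

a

            
            
            
            
    ##.###..
    ##.##...
    ##@.....
    #####...
    ######.#
     ##.....
     ##.....
     ##.....

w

            
            
            
            
    .....   
    ##.###..
    ##@##...
    ##......
    #####...
    ######.#
     ##.....
     ##.....

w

            
            
            
            
    .....   
    .....   
    ##@###..
    ##.##...
    ##......
    #####...
    ######.#
     ##.....

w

            
            
            
            
    .....   
    .....   
    ..@..   
    ##.###..
    ##.##...
    ##......
    #####...
    ######.#

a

            
            
            
            
    ......  
    ......  
    ..@...  
    ###.###.
    ###.##..
     ##.....
     #####..
     ######.

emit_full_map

......    
......    
..@...    
###.###.. 
###.##....
 ##.......
 #####....
 ######.##
  ##......
  ##......
  ##......
  ##...   
  ##...   
  ##...   
  #####   

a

            
            
            
            
    #...... 
    #...... 
    #.@.... 
    ####.###
    ####.##.
      ##....
      #####.
      ######

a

            
            
            
            
    ##......
    ##......
    ##@.....
    #####.##
    #####.##
       ##...
       #####
       #####

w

            
            
            
            
    ##...   
    ##......
    ##@.....
    ##......
    #####.##
    #####.##
       ##...
       #####

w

            
            
            
            
    ##...   
    ##...   
    ##@.....
    ##......
    ##......
    #####.##
    #####.##
       ##...

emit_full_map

##...       
##...       
##@.....    
##......    
##......    
#####.###.. 
#####.##....
   ##.......
   #####....
   ######.##
    ##......
    ##......
    ##......
    ##...   
    ##...   
    ##...   
    #####   


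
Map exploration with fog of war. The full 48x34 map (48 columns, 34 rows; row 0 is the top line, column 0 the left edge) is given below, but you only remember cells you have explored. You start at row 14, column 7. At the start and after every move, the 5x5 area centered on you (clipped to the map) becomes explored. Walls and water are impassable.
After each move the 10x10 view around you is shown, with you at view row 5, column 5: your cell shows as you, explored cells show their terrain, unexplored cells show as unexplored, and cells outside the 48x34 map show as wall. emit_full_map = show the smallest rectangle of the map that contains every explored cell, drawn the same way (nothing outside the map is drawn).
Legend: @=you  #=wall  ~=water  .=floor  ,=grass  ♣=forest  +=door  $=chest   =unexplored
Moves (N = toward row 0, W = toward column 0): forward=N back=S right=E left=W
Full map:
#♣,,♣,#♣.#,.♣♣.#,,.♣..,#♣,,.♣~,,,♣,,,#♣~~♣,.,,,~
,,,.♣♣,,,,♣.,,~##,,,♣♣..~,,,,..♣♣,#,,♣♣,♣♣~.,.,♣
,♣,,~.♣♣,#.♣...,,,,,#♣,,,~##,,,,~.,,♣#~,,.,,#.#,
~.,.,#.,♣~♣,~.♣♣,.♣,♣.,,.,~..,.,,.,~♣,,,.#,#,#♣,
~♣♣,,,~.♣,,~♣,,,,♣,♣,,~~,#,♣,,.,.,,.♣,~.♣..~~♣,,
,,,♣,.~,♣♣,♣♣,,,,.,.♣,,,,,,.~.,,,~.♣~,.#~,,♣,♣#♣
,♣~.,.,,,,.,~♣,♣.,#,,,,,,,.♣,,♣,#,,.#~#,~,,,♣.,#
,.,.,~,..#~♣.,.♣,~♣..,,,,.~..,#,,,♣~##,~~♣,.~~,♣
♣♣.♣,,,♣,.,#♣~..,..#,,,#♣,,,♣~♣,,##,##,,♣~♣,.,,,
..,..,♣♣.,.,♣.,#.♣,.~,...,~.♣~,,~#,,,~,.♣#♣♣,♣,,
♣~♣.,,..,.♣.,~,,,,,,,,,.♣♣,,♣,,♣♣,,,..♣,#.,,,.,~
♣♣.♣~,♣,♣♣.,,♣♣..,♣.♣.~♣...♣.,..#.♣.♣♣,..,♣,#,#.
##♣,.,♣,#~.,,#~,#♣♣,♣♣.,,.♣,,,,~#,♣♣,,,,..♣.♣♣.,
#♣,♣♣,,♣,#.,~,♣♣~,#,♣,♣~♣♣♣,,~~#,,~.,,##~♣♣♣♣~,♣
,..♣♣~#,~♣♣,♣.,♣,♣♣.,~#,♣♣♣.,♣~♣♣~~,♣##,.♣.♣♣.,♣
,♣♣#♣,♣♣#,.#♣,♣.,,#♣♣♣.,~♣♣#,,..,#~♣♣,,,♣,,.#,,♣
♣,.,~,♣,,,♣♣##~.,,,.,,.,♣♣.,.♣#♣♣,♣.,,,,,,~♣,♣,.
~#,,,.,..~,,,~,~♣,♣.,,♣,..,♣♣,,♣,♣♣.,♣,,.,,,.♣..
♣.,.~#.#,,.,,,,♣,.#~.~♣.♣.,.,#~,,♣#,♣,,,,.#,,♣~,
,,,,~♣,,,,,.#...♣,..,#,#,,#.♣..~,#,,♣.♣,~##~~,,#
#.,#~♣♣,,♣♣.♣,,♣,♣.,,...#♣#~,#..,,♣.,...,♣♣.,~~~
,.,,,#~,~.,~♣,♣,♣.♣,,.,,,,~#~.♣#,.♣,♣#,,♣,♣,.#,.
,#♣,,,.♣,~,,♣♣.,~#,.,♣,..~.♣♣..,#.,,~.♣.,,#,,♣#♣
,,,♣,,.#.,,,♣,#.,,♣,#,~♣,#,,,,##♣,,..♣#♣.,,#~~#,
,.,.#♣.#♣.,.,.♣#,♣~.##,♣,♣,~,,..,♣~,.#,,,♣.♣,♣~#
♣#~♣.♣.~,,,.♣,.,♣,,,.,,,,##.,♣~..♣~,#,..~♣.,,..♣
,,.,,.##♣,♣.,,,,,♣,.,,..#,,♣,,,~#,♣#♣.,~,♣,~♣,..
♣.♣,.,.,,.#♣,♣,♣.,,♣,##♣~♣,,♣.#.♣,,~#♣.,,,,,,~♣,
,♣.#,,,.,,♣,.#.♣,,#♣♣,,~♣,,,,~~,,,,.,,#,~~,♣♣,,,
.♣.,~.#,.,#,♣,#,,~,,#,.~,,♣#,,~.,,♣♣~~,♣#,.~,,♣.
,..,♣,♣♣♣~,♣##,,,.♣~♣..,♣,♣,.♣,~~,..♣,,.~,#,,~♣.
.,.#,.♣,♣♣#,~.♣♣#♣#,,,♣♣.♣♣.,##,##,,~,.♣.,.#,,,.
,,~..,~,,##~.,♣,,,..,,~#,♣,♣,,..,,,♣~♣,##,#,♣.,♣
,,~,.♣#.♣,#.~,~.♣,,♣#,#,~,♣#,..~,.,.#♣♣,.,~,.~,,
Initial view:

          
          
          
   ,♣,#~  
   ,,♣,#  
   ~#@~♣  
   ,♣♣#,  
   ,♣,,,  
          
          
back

          
          
   ,♣,#~  
   ,,♣,#  
   ~#,~♣  
   ,♣@#,  
   ,♣,,,  
   .,..~  
          
          

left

          
          
    ,♣,#~ 
   ♣,,♣,# 
   ♣~#,~♣ 
   ♣,@♣#, 
   ~,♣,,, 
   ,.,..~ 
          
          

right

          
          
   ,♣,#~  
  ♣,,♣,#  
  ♣~#,~♣  
  ♣,♣@#,  
  ~,♣,,,  
  ,.,..~  
          
          

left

          
          
    ,♣,#~ 
   ♣,,♣,# 
   ♣~#,~♣ 
   ♣,@♣#, 
   ~,♣,,, 
   ,.,..~ 
          
          

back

          
    ,♣,#~ 
   ♣,,♣,# 
   ♣~#,~♣ 
   ♣,♣♣#, 
   ~,@,,, 
   ,.,..~ 
   ~#.#,  
          
          

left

          
     ,♣,#~
    ♣,,♣,#
   ♣♣~#,~♣
   #♣,♣♣#,
   ,~@♣,,,
   ,,.,..~
   .~#.#, 
          
          

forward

          
          
     ,♣,#~
   ♣♣,,♣,#
   ♣♣~#,~♣
   #♣@♣♣#,
   ,~,♣,,,
   ,,.,..~
   .~#.#, 
          

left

#         
#         
#     ,♣,#
#  ,♣♣,,♣,
#  .♣♣~#,~
#  ♣#@,♣♣#
#  .,~,♣,,
#  ,,,.,..
#   .~#.#,
#         

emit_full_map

   ,♣,#~
,♣♣,,♣,#
.♣♣~#,~♣
♣#@,♣♣#,
.,~,♣,,,
,,,.,..~
 .~#.#, 

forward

#         
#         
#         
#  ♣,.,♣,#
#  ,♣♣,,♣,
#  .♣@~#,~
#  ♣#♣,♣♣#
#  .,~,♣,,
#  ,,,.,..
#   .~#.#,

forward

#         
#         
#         
#  .♣~,♣  
#  ♣,.,♣,#
#  ,♣@,,♣,
#  .♣♣~#,~
#  ♣#♣,♣♣#
#  .,~,♣,,
#  ,,,.,..

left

##        
##        
##        
## ♣.♣~,♣ 
## #♣,.,♣,
## ♣,@♣,,♣
## ..♣♣~#,
## ♣♣#♣,♣♣
##  .,~,♣,
##  ,,,.,.

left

###       
###       
###       
###♣♣.♣~,♣
#####♣,.,♣
####♣@♣♣,,
###,..♣♣~#
###,♣♣#♣,♣
###  .,~,♣
###  ,,,.,

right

##        
##        
##        
##♣♣.♣~,♣ 
####♣,.,♣,
###♣,@♣,,♣
##,..♣♣~#,
##,♣♣#♣,♣♣
##  .,~,♣,
##  ,,,.,.

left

###       
###       
###       
###♣♣.♣~,♣
#####♣,.,♣
####♣@♣♣,,
###,..♣♣~#
###,♣♣#♣,♣
###  .,~,♣
###  ,,,.,

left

####      
####      
####      
####♣♣.♣~,
######♣,.,
#####@,♣♣,
####,..♣♣~
####,♣♣#♣,
####  .,~,
####  ,,,.


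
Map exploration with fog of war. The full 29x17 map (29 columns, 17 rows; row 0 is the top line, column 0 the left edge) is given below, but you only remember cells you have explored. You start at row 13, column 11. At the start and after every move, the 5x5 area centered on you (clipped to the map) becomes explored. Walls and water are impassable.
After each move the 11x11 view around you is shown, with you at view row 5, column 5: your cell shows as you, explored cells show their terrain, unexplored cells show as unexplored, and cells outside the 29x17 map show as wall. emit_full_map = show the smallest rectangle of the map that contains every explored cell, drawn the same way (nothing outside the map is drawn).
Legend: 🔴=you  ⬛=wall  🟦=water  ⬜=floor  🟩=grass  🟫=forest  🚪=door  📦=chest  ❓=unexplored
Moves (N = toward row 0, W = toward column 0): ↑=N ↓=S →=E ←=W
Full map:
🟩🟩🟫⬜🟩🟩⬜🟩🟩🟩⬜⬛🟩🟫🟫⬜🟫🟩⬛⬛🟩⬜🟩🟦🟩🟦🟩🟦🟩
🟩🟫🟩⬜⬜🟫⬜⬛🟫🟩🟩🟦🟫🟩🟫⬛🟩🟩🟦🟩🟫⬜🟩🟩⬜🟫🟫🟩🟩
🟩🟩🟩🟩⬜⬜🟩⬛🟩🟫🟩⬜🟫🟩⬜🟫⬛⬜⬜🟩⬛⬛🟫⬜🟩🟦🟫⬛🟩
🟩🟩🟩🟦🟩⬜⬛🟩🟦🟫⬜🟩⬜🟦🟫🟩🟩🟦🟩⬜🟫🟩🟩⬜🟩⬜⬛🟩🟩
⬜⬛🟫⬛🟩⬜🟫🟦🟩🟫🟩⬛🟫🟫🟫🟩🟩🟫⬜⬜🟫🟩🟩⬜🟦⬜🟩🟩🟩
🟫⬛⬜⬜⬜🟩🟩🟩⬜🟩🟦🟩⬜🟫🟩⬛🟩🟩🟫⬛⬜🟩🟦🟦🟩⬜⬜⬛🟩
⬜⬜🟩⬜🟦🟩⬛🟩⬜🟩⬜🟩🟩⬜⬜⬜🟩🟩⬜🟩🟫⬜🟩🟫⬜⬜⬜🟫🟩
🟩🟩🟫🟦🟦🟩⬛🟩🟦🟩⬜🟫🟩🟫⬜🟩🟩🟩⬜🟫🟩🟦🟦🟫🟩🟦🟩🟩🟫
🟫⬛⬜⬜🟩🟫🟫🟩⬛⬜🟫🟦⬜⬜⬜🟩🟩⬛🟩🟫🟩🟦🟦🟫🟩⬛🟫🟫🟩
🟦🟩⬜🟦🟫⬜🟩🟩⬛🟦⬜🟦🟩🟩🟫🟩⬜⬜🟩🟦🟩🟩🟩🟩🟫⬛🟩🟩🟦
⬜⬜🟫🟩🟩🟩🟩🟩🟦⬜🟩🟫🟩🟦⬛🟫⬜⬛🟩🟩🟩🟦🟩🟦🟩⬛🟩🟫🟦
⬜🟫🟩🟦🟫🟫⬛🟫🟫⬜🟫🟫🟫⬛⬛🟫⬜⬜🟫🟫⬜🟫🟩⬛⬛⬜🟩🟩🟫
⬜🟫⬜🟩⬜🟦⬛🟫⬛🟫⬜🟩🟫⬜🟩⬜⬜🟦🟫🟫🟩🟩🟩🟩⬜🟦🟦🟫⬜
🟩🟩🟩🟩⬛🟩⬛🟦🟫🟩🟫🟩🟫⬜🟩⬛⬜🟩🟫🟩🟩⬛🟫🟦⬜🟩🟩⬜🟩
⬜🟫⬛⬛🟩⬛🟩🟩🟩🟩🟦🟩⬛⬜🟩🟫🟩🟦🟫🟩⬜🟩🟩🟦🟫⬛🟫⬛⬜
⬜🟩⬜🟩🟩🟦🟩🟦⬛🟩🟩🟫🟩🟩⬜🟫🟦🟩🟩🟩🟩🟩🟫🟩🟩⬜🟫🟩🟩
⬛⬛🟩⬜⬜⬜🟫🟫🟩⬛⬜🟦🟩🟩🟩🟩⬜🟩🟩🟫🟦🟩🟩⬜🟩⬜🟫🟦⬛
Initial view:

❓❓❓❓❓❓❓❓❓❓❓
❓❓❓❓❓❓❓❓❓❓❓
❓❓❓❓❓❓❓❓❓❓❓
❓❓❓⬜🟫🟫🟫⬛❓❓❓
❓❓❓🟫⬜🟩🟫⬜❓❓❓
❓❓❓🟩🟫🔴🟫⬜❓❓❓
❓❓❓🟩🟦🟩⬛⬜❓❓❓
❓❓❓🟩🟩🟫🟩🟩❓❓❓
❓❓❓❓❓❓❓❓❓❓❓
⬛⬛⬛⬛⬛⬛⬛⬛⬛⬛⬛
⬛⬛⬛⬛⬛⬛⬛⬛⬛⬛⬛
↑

❓❓❓❓❓❓❓❓❓❓❓
❓❓❓❓❓❓❓❓❓❓❓
❓❓❓❓❓❓❓❓❓❓❓
❓❓❓⬜🟩🟫🟩🟦❓❓❓
❓❓❓⬜🟫🟫🟫⬛❓❓❓
❓❓❓🟫⬜🔴🟫⬜❓❓❓
❓❓❓🟩🟫🟩🟫⬜❓❓❓
❓❓❓🟩🟦🟩⬛⬜❓❓❓
❓❓❓🟩🟩🟫🟩🟩❓❓❓
❓❓❓❓❓❓❓❓❓❓❓
⬛⬛⬛⬛⬛⬛⬛⬛⬛⬛⬛

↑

❓❓❓❓❓❓❓❓❓❓❓
❓❓❓❓❓❓❓❓❓❓❓
❓❓❓❓❓❓❓❓❓❓❓
❓❓❓🟦⬜🟦🟩🟩❓❓❓
❓❓❓⬜🟩🟫🟩🟦❓❓❓
❓❓❓⬜🟫🔴🟫⬛❓❓❓
❓❓❓🟫⬜🟩🟫⬜❓❓❓
❓❓❓🟩🟫🟩🟫⬜❓❓❓
❓❓❓🟩🟦🟩⬛⬜❓❓❓
❓❓❓🟩🟩🟫🟩🟩❓❓❓
❓❓❓❓❓❓❓❓❓❓❓

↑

❓❓❓❓❓❓❓❓❓❓❓
❓❓❓❓❓❓❓❓❓❓❓
❓❓❓❓❓❓❓❓❓❓❓
❓❓❓⬜🟫🟦⬜⬜❓❓❓
❓❓❓🟦⬜🟦🟩🟩❓❓❓
❓❓❓⬜🟩🔴🟩🟦❓❓❓
❓❓❓⬜🟫🟫🟫⬛❓❓❓
❓❓❓🟫⬜🟩🟫⬜❓❓❓
❓❓❓🟩🟫🟩🟫⬜❓❓❓
❓❓❓🟩🟦🟩⬛⬜❓❓❓
❓❓❓🟩🟩🟫🟩🟩❓❓❓

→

❓❓❓❓❓❓❓❓❓❓❓
❓❓❓❓❓❓❓❓❓❓❓
❓❓❓❓❓❓❓❓❓❓❓
❓❓⬜🟫🟦⬜⬜⬜❓❓❓
❓❓🟦⬜🟦🟩🟩🟫❓❓❓
❓❓⬜🟩🟫🔴🟦⬛❓❓❓
❓❓⬜🟫🟫🟫⬛⬛❓❓❓
❓❓🟫⬜🟩🟫⬜🟩❓❓❓
❓❓🟩🟫🟩🟫⬜❓❓❓❓
❓❓🟩🟦🟩⬛⬜❓❓❓❓
❓❓🟩🟩🟫🟩🟩❓❓❓❓

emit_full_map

⬜🟫🟦⬜⬜⬜
🟦⬜🟦🟩🟩🟫
⬜🟩🟫🔴🟦⬛
⬜🟫🟫🟫⬛⬛
🟫⬜🟩🟫⬜🟩
🟩🟫🟩🟫⬜❓
🟩🟦🟩⬛⬜❓
🟩🟩🟫🟩🟩❓

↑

❓❓❓❓❓❓❓❓❓❓❓
❓❓❓❓❓❓❓❓❓❓❓
❓❓❓❓❓❓❓❓❓❓❓
❓❓❓⬜🟫🟩🟫⬜❓❓❓
❓❓⬜🟫🟦⬜⬜⬜❓❓❓
❓❓🟦⬜🟦🔴🟩🟫❓❓❓
❓❓⬜🟩🟫🟩🟦⬛❓❓❓
❓❓⬜🟫🟫🟫⬛⬛❓❓❓
❓❓🟫⬜🟩🟫⬜🟩❓❓❓
❓❓🟩🟫🟩🟫⬜❓❓❓❓
❓❓🟩🟦🟩⬛⬜❓❓❓❓

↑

❓❓❓❓❓❓❓❓❓❓❓
❓❓❓❓❓❓❓❓❓❓❓
❓❓❓❓❓❓❓❓❓❓❓
❓❓❓⬜🟩🟩⬜⬜❓❓❓
❓❓❓⬜🟫🟩🟫⬜❓❓❓
❓❓⬜🟫🟦🔴⬜⬜❓❓❓
❓❓🟦⬜🟦🟩🟩🟫❓❓❓
❓❓⬜🟩🟫🟩🟦⬛❓❓❓
❓❓⬜🟫🟫🟫⬛⬛❓❓❓
❓❓🟫⬜🟩🟫⬜🟩❓❓❓
❓❓🟩🟫🟩🟫⬜❓❓❓❓

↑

❓❓❓❓❓❓❓❓❓❓❓
❓❓❓❓❓❓❓❓❓❓❓
❓❓❓❓❓❓❓❓❓❓❓
❓❓❓🟦🟩⬜🟫🟩❓❓❓
❓❓❓⬜🟩🟩⬜⬜❓❓❓
❓❓❓⬜🟫🔴🟫⬜❓❓❓
❓❓⬜🟫🟦⬜⬜⬜❓❓❓
❓❓🟦⬜🟦🟩🟩🟫❓❓❓
❓❓⬜🟩🟫🟩🟦⬛❓❓❓
❓❓⬜🟫🟫🟫⬛⬛❓❓❓
❓❓🟫⬜🟩🟫⬜🟩❓❓❓

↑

❓❓❓❓❓❓❓❓❓❓❓
❓❓❓❓❓❓❓❓❓❓❓
❓❓❓❓❓❓❓❓❓❓❓
❓❓❓🟩⬛🟫🟫🟫❓❓❓
❓❓❓🟦🟩⬜🟫🟩❓❓❓
❓❓❓⬜🟩🔴⬜⬜❓❓❓
❓❓❓⬜🟫🟩🟫⬜❓❓❓
❓❓⬜🟫🟦⬜⬜⬜❓❓❓
❓❓🟦⬜🟦🟩🟩🟫❓❓❓
❓❓⬜🟩🟫🟩🟦⬛❓❓❓
❓❓⬜🟫🟫🟫⬛⬛❓❓❓

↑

❓❓❓❓❓❓❓❓❓❓❓
❓❓❓❓❓❓❓❓❓❓❓
❓❓❓❓❓❓❓❓❓❓❓
❓❓❓⬜🟩⬜🟦🟫❓❓❓
❓❓❓🟩⬛🟫🟫🟫❓❓❓
❓❓❓🟦🟩🔴🟫🟩❓❓❓
❓❓❓⬜🟩🟩⬜⬜❓❓❓
❓❓❓⬜🟫🟩🟫⬜❓❓❓
❓❓⬜🟫🟦⬜⬜⬜❓❓❓
❓❓🟦⬜🟦🟩🟩🟫❓❓❓
❓❓⬜🟩🟫🟩🟦⬛❓❓❓

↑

⬛⬛⬛⬛⬛⬛⬛⬛⬛⬛⬛
❓❓❓❓❓❓❓❓❓❓❓
❓❓❓❓❓❓❓❓❓❓❓
❓❓❓🟩⬜🟫🟩⬜❓❓❓
❓❓❓⬜🟩⬜🟦🟫❓❓❓
❓❓❓🟩⬛🔴🟫🟫❓❓❓
❓❓❓🟦🟩⬜🟫🟩❓❓❓
❓❓❓⬜🟩🟩⬜⬜❓❓❓
❓❓❓⬜🟫🟩🟫⬜❓❓❓
❓❓⬜🟫🟦⬜⬜⬜❓❓❓
❓❓🟦⬜🟦🟩🟩🟫❓❓❓

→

⬛⬛⬛⬛⬛⬛⬛⬛⬛⬛⬛
❓❓❓❓❓❓❓❓❓❓❓
❓❓❓❓❓❓❓❓❓❓❓
❓❓🟩⬜🟫🟩⬜🟫❓❓❓
❓❓⬜🟩⬜🟦🟫🟩❓❓❓
❓❓🟩⬛🟫🔴🟫🟩❓❓❓
❓❓🟦🟩⬜🟫🟩⬛❓❓❓
❓❓⬜🟩🟩⬜⬜⬜❓❓❓
❓❓⬜🟫🟩🟫⬜❓❓❓❓
❓⬜🟫🟦⬜⬜⬜❓❓❓❓
❓🟦⬜🟦🟩🟩🟫❓❓❓❓

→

⬛⬛⬛⬛⬛⬛⬛⬛⬛⬛⬛
❓❓❓❓❓❓❓❓❓❓❓
❓❓❓❓❓❓❓❓❓❓❓
❓🟩⬜🟫🟩⬜🟫⬛❓❓❓
❓⬜🟩⬜🟦🟫🟩🟩❓❓❓
❓🟩⬛🟫🟫🔴🟩🟩❓❓❓
❓🟦🟩⬜🟫🟩⬛🟩❓❓❓
❓⬜🟩🟩⬜⬜⬜🟩❓❓❓
❓⬜🟫🟩🟫⬜❓❓❓❓❓
⬜🟫🟦⬜⬜⬜❓❓❓❓❓
🟦⬜🟦🟩🟩🟫❓❓❓❓❓

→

⬛⬛⬛⬛⬛⬛⬛⬛⬛⬛⬛
❓❓❓❓❓❓❓❓❓❓❓
❓❓❓❓❓❓❓❓❓❓❓
🟩⬜🟫🟩⬜🟫⬛⬜❓❓❓
⬜🟩⬜🟦🟫🟩🟩🟦❓❓❓
🟩⬛🟫🟫🟫🔴🟩🟫❓❓❓
🟦🟩⬜🟫🟩⬛🟩🟩❓❓❓
⬜🟩🟩⬜⬜⬜🟩🟩❓❓❓
⬜🟫🟩🟫⬜❓❓❓❓❓❓
🟫🟦⬜⬜⬜❓❓❓❓❓❓
⬜🟦🟩🟩🟫❓❓❓❓❓❓

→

⬛⬛⬛⬛⬛⬛⬛⬛⬛⬛⬛
❓❓❓❓❓❓❓❓❓❓❓
❓❓❓❓❓❓❓❓❓❓❓
⬜🟫🟩⬜🟫⬛⬜⬜❓❓❓
🟩⬜🟦🟫🟩🟩🟦🟩❓❓❓
⬛🟫🟫🟫🟩🔴🟫⬜❓❓❓
🟩⬜🟫🟩⬛🟩🟩🟫❓❓❓
🟩🟩⬜⬜⬜🟩🟩⬜❓❓❓
🟫🟩🟫⬜❓❓❓❓❓❓❓
🟦⬜⬜⬜❓❓❓❓❓❓❓
🟦🟩🟩🟫❓❓❓❓❓❓❓

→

⬛⬛⬛⬛⬛⬛⬛⬛⬛⬛⬛
❓❓❓❓❓❓❓❓❓❓❓
❓❓❓❓❓❓❓❓❓❓❓
🟫🟩⬜🟫⬛⬜⬜🟩❓❓❓
⬜🟦🟫🟩🟩🟦🟩⬜❓❓❓
🟫🟫🟫🟩🟩🔴⬜⬜❓❓❓
⬜🟫🟩⬛🟩🟩🟫⬛❓❓❓
🟩⬜⬜⬜🟩🟩⬜🟩❓❓❓
🟩🟫⬜❓❓❓❓❓❓❓❓
⬜⬜⬜❓❓❓❓❓❓❓❓
🟩🟩🟫❓❓❓❓❓❓❓❓

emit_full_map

❓🟩⬜🟫🟩⬜🟫⬛⬜⬜🟩
❓⬜🟩⬜🟦🟫🟩🟩🟦🟩⬜
❓🟩⬛🟫🟫🟫🟩🟩🔴⬜⬜
❓🟦🟩⬜🟫🟩⬛🟩🟩🟫⬛
❓⬜🟩🟩⬜⬜⬜🟩🟩⬜🟩
❓⬜🟫🟩🟫⬜❓❓❓❓❓
⬜🟫🟦⬜⬜⬜❓❓❓❓❓
🟦⬜🟦🟩🟩🟫❓❓❓❓❓
⬜🟩🟫🟩🟦⬛❓❓❓❓❓
⬜🟫🟫🟫⬛⬛❓❓❓❓❓
🟫⬜🟩🟫⬜🟩❓❓❓❓❓
🟩🟫🟩🟫⬜❓❓❓❓❓❓
🟩🟦🟩⬛⬜❓❓❓❓❓❓
🟩🟩🟫🟩🟩❓❓❓❓❓❓

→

⬛⬛⬛⬛⬛⬛⬛⬛⬛⬛⬛
❓❓❓❓❓❓❓❓❓❓❓
❓❓❓❓❓❓❓❓❓❓❓
🟩⬜🟫⬛⬜⬜🟩⬛❓❓❓
🟦🟫🟩🟩🟦🟩⬜🟫❓❓❓
🟫🟫🟩🟩🟫🔴⬜🟫❓❓❓
🟫🟩⬛🟩🟩🟫⬛⬜❓❓❓
⬜⬜⬜🟩🟩⬜🟩🟫❓❓❓
🟫⬜❓❓❓❓❓❓❓❓❓
⬜⬜❓❓❓❓❓❓❓❓❓
🟩🟫❓❓❓❓❓❓❓❓❓

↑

⬛⬛⬛⬛⬛⬛⬛⬛⬛⬛⬛
⬛⬛⬛⬛⬛⬛⬛⬛⬛⬛⬛
❓❓❓❓❓❓❓❓❓❓❓
❓❓❓🟩🟩🟦🟩🟫❓❓❓
🟩⬜🟫⬛⬜⬜🟩⬛❓❓❓
🟦🟫🟩🟩🟦🔴⬜🟫❓❓❓
🟫🟫🟩🟩🟫⬜⬜🟫❓❓❓
🟫🟩⬛🟩🟩🟫⬛⬜❓❓❓
⬜⬜⬜🟩🟩⬜🟩🟫❓❓❓
🟫⬜❓❓❓❓❓❓❓❓❓
⬜⬜❓❓❓❓❓❓❓❓❓

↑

⬛⬛⬛⬛⬛⬛⬛⬛⬛⬛⬛
⬛⬛⬛⬛⬛⬛⬛⬛⬛⬛⬛
⬛⬛⬛⬛⬛⬛⬛⬛⬛⬛⬛
❓❓❓🟫🟩⬛⬛🟩❓❓❓
❓❓❓🟩🟩🟦🟩🟫❓❓❓
🟩⬜🟫⬛⬜🔴🟩⬛❓❓❓
🟦🟫🟩🟩🟦🟩⬜🟫❓❓❓
🟫🟫🟩🟩🟫⬜⬜🟫❓❓❓
🟫🟩⬛🟩🟩🟫⬛⬜❓❓❓
⬜⬜⬜🟩🟩⬜🟩🟫❓❓❓
🟫⬜❓❓❓❓❓❓❓❓❓

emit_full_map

❓❓❓❓❓❓❓🟫🟩⬛⬛🟩
❓❓❓❓❓❓❓🟩🟩🟦🟩🟫
❓🟩⬜🟫🟩⬜🟫⬛⬜🔴🟩⬛
❓⬜🟩⬜🟦🟫🟩🟩🟦🟩⬜🟫
❓🟩⬛🟫🟫🟫🟩🟩🟫⬜⬜🟫
❓🟦🟩⬜🟫🟩⬛🟩🟩🟫⬛⬜
❓⬜🟩🟩⬜⬜⬜🟩🟩⬜🟩🟫
❓⬜🟫🟩🟫⬜❓❓❓❓❓❓
⬜🟫🟦⬜⬜⬜❓❓❓❓❓❓
🟦⬜🟦🟩🟩🟫❓❓❓❓❓❓
⬜🟩🟫🟩🟦⬛❓❓❓❓❓❓
⬜🟫🟫🟫⬛⬛❓❓❓❓❓❓
🟫⬜🟩🟫⬜🟩❓❓❓❓❓❓
🟩🟫🟩🟫⬜❓❓❓❓❓❓❓
🟩🟦🟩⬛⬜❓❓❓❓❓❓❓
🟩🟩🟫🟩🟩❓❓❓❓❓❓❓


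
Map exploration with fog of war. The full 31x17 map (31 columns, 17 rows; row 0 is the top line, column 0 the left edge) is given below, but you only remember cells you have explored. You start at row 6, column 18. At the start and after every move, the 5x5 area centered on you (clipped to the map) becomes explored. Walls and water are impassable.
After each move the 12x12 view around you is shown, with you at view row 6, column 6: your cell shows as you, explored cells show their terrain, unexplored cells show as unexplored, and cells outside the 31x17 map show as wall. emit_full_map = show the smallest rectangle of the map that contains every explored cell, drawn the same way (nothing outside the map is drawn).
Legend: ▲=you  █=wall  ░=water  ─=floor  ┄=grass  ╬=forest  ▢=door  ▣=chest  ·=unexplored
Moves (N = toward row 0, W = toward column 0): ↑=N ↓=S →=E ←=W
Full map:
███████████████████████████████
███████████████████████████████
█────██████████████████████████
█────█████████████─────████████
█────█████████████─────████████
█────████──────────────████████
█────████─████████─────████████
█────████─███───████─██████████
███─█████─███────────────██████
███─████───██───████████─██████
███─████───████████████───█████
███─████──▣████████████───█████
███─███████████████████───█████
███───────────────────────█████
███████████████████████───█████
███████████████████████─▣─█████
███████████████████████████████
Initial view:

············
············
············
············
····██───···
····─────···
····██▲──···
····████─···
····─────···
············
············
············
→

············
············
············
············
···██────···
···──────···
···██─▲──···
···████─█···
···──────···
············
············
············

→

············
············
············
············
··██─────···
··───────···
··██──▲──···
··████─██···
··───────···
············
············
············

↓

············
············
············
··██─────···
··───────···
··██─────···
··████▲██···
··───────···
····█████···
············
············
············

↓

············
············
··██─────···
··───────···
··██─────···
··████─██···
··────▲──···
····█████···
····█████···
············
············
············

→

············
············
·██─────····
·───────····
·██─────█···
·████─███···
·─────▲──···
···██████···
···█████─···
············
············
············

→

············
············
██─────·····
───────·····
██─────██···
████─████···
──────▲──···
··██████─···
··█████──···
············
············
············

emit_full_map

██─────··
───────··
██─────██
████─████
──────▲──
··██████─
··█████──

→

············
············
█─────······
──────······
█─────███···
███─█████···
──────▲─█···
·██████─█···
·█████───···
············
············
············

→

············
············
─────·······
─────·······
─────████···
██─██████···
──────▲██···
██████─██···
█████───█···
············
············
············

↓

············
─────·······
─────·······
─────████···
██─██████···
───────██···
██████▲██···
█████───█···
····█───█···
············
············
············

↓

─────·······
─────·······
─────████···
██─██████···
───────██···
██████─██···
█████─▲─█···
····█───█···
····█───█···
············
············
············

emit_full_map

██─────····
───────····
██─────████
████─██████
─────────██
··██████─██
··█████─▲─█
······█───█
······█───█

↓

─────·······
─────████···
██─██████···
───────██···
██████─██···
█████───█···
····█─▲─█···
····█───█···
····────█···
············
············
············

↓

─────████···
██─██████···
───────██···
██████─██···
█████───█···
····█───█···
····█─▲─█···
····────█···
····█───█···
············
············
████████████

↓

██─██████···
───────██···
██████─██···
█████───█···
····█───█···
····█───█···
····──▲─█···
····█───█···
····█─▣─█···
············
████████████
████████████

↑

─────████···
██─██████···
───────██···
██████─██···
█████───█···
····█───█···
····█─▲─█···
····────█···
····█───█···
····█─▣─█···
············
████████████

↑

─────·······
─────████···
██─██████···
───────██···
██████─██···
█████───█···
····█─▲─█···
····█───█···
····────█···
····█───█···
····█─▣─█···
············

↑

─────·······
─────·······
─────████···
██─██████···
───────██···
██████─██···
█████─▲─█···
····█───█···
····█───█···
····────█···
····█───█···
····█─▣─█···

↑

············
─────·······
─────·······
─────████···
██─██████···
───────██···
██████▲██···
█████───█···
····█───█···
····█───█···
····────█···
····█───█···

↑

············
············
─────·······
─────·······
─────████···
██─██████···
──────▲██···
██████─██···
█████───█···
····█───█···
····█───█···
····────█···

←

············
············
█─────······
──────······
█─────████··
███─██████··
──────▲─██··
·██████─██··
·█████───█··
·····█───█··
·····█───█··
·····────█··

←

············
············
██─────·····
───────·····
██─────████·
████─██████·
──────▲──██·
··██████─██·
··█████───█·
······█───█·
······█───█·
······────█·

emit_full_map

██─────····
───────····
██─────████
████─██████
──────▲──██
··██████─██
··█████───█
······█───█
······█───█
······────█
······█───█
······█─▣─█

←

············
············
·██─────····
·───────····
·██─────████
·████─██████
·─────▲───██
···██████─██
···█████───█
·······█───█
·······█───█
·······────█

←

············
············
··██─────···
··───────···
··██─────███
··████─█████
··────▲────█
····██████─█
····█████───
········█───
········█───
········────

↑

············
············
············
··██─────···
··───────···
··██─────███
··████▲█████
··─────────█
····██████─█
····█████───
········█───
········█───

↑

············
············
············
············
··██─────···
··───────···
··██──▲──███
··████─█████
··─────────█
····██████─█
····█████───
········█───

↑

████████████
············
············
············
····─────···
··██─────···
··────▲──···
··██─────███
··████─█████
··─────────█
····██████─█
····█████───

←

████████████
············
············
············
····█─────··
···██─────··
···───▲───··
···██─────██
···████─████
···─────────
·····██████─
·····█████──

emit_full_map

·█─────····
██─────····
───▲───····
██─────████
████─██████
─────────██
··██████─██
··█████───█
······█───█
······█───█
······────█
······█───█
······█─▣─█
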